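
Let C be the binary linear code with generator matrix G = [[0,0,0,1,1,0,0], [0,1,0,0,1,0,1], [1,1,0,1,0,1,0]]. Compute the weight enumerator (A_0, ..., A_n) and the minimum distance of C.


Weight distribution: A_0 = 1, A_2 = 1, A_3 = 3, A_4 = 2, A_5 = 1. Minimum distance d = 2.

Enumerate all 2^3 = 8 messages m ∈ F_2^3.
For each, compute codeword c = mG in F_2^7, then tally its weight.
  m = 000 → c = 0000000, weight = 0.
  m = 100 → c = 0001100, weight = 2.
  m = 010 → c = 0100101, weight = 3.
  m = 110 → c = 0101001, weight = 3.
  m = 001 → c = 1101010, weight = 4.
  m = 101 → c = 1100110, weight = 4.
  m = 011 → c = 1001111, weight = 5.
  m = 111 → c = 1000011, weight = 3.
Tally weights:
  weight 0: 1 codewords.
  weight 2: 1 codewords.
  weight 3: 3 codewords.
  weight 4: 2 codewords.
  weight 5: 1 codewords.
Minimum distance d = smallest w > 0 with A_w > 0 = 2.
Sanity: Σ A_w = 8 = 2^3 = 8 ✓.


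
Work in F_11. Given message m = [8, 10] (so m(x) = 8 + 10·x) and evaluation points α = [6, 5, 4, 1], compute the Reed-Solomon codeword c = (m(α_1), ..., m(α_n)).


c = [2, 3, 4, 7]

Message polynomial: m(x) = 8 + 10·x (mod 11).
For each evaluation point α_i, compute m(α_i) mod 11:
  α_1 = 6: Horner steps 10 → 2, so m(6) = 2.
  α_2 = 5: Horner steps 10 → 3, so m(5) = 3.
  α_3 = 4: Horner steps 10 → 4, so m(4) = 4.
  α_4 = 1: Horner steps 10 → 7, so m(1) = 7.
Codeword c = [2, 3, 4, 7] ∈ F_11^4.


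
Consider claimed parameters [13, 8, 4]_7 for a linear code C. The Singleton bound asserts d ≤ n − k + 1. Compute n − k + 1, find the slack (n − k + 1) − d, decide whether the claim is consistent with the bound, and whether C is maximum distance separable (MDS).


Singleton RHS = n − k + 1 = 6, slack = 2, bound satisfied, not MDS.

Singleton bound: d ≤ n − k + 1.
Here n = 13, k = 8, so n − k + 1 = 6.
Given d = 4, check d ≤ 6: YES.
Slack = (n − k + 1) − d = 2.
The code is NOT MDS (slack = 2 > 0).
Description: the claimed parameters are [13, 8, 4]_7; such a code would be non-MDS.


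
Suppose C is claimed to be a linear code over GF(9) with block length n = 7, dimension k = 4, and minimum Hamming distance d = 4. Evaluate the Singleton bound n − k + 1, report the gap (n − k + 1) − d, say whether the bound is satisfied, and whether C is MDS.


Singleton RHS = n − k + 1 = 4, slack = 0, bound satisfied, MDS.

Singleton bound: d ≤ n − k + 1.
Here n = 7, k = 4, so n − k + 1 = 4.
Given d = 4, check d ≤ 4: YES.
Slack = (n − k + 1) − d = 0.
The code is MDS (slack = 0).
Description: the claimed parameters are [7, 4, 4]_9; such a code would be MDS (meets Singleton bound).


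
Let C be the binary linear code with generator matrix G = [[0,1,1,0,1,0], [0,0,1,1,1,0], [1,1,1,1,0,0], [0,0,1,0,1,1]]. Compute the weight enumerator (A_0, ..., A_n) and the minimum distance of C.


Weight distribution: A_0 = 1, A_2 = 4, A_3 = 6, A_4 = 3, A_5 = 2. Minimum distance d = 2.

Enumerate all 2^4 = 16 messages m ∈ F_2^4.
For each, compute codeword c = mG in F_2^6, then tally its weight.
  m = 0000 → c = 000000, weight = 0.
  m = 1000 → c = 011010, weight = 3.
  m = 0100 → c = 001110, weight = 3.
  m = 1100 → c = 010100, weight = 2.
  m = 0010 → c = 111100, weight = 4.
  m = 1010 → c = 100110, weight = 3.
  m = 0110 → c = 110010, weight = 3.
  m = 1110 → c = 101000, weight = 2.
  m = 0001 → c = 001011, weight = 3.
  m = 1001 → c = 010001, weight = 2.
  m = 0101 → c = 000101, weight = 2.
  m = 1101 → c = 011111, weight = 5.
  m = 0011 → c = 110111, weight = 5.
  m = 1011 → c = 101101, weight = 4.
  m = 0111 → c = 111001, weight = 4.
  m = 1111 → c = 100011, weight = 3.
Tally weights:
  weight 0: 1 codewords.
  weight 2: 4 codewords.
  weight 3: 6 codewords.
  weight 4: 3 codewords.
  weight 5: 2 codewords.
Minimum distance d = smallest w > 0 with A_w > 0 = 2.
Sanity: Σ A_w = 16 = 2^4 = 16 ✓.


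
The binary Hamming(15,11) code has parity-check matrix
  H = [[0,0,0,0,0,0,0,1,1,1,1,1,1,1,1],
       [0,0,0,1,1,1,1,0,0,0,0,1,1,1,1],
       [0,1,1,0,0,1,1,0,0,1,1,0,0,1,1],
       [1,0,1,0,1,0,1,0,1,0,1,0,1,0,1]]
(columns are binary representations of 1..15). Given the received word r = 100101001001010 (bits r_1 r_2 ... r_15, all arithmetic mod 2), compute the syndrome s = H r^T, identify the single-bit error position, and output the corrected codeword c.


s = (1, 0, 0, 0)^T, error position = 8, corrected codeword c = 100101011001010

Compute s = H r^T mod 2 one row at a time:
  s_1 = 0 + 1 + 0 + 0 + 1 + 0 + 1 + 0 = 3 ≡ 1 (mod 2).
  s_2 = 1 + 0 + 1 + 0 + 1 + 0 + 1 + 0 = 4 ≡ 0 (mod 2).
  s_3 = 0 + 0 + 1 + 0 + 0 + 0 + 1 + 0 = 2 ≡ 0 (mod 2).
  s_4 = 1 + 0 + 0 + 0 + 1 + 0 + 0 + 0 = 2 ≡ 0 (mod 2).
s = (1, 0, 0, 0)^T — this equals column 8 of H (binary 1000), so error is at position 8.
Correct: flip bit 8 of r = 100101001001010 to get c = 100101011001010.


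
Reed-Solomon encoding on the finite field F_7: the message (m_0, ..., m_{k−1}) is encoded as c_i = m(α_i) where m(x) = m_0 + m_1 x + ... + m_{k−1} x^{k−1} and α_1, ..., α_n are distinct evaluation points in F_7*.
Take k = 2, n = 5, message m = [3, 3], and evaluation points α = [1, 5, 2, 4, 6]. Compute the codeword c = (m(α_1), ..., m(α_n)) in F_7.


c = [6, 4, 2, 1, 0]

Message polynomial: m(x) = 3 + 3·x (mod 7).
For each evaluation point α_i, compute m(α_i) mod 7:
  α_1 = 1: Horner steps 3 → 6, so m(1) = 6.
  α_2 = 5: Horner steps 3 → 4, so m(5) = 4.
  α_3 = 2: Horner steps 3 → 2, so m(2) = 2.
  α_4 = 4: Horner steps 3 → 1, so m(4) = 1.
  α_5 = 6: Horner steps 3 → 0, so m(6) = 0.
Codeword c = [6, 4, 2, 1, 0] ∈ F_7^5.


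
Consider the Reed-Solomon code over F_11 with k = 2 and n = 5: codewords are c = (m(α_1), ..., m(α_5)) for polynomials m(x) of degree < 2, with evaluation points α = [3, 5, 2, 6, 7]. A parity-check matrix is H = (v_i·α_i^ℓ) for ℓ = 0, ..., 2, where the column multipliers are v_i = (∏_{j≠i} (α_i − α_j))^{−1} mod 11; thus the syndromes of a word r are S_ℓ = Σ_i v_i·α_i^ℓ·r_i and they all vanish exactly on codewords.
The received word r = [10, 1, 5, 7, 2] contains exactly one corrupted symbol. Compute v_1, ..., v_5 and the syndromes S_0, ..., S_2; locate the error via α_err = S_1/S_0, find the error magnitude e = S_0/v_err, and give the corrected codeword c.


S = (6, 7, 10), error at position 1, error magnitude e = 10, c = [0, 1, 5, 7, 2].

Step 1: column multipliers v_i = (∏_{j≠i}(α_i − α_j))^{−1} mod 11.
  i = 1 (α = 3): (3−5)(3−2)(3−6)(3−7) = (−2)·1·(−3)·(−4) = −24 ≡ 9, so v_1 = 9^{−1} = 5 (mod 11).
  i = 2 (α = 5): (5−3)(5−2)(5−6)(5−7) = 2·3·(−1)·(−2) = 12 ≡ 1, so v_2 = 1^{−1} = 1 (mod 11).
  i = 3 (α = 2): (2−3)(2−5)(2−6)(2−7) = (−1)·(−3)·(−4)·(−5) = 60 ≡ 5, so v_3 = 5^{−1} = 9 (mod 11).
  i = 4 (α = 6): (6−3)(6−5)(6−2)(6−7) = 3·1·4·(−1) = −12 ≡ 10, so v_4 = 10^{−1} = 10 (mod 11).
  i = 5 (α = 7): (7−3)(7−5)(7−2)(7−6) = 4·2·5·1 = 40 ≡ 7, so v_5 = 7^{−1} = 8 (mod 11).
  v = [5, 1, 9, 10, 8].
Step 2: syndromes of r = [10, 1, 5, 7, 2] (all sums mod 11).
  S_0 = Σ v_i r_i = 5·10 + 1·1 + 9·5 + 10·7 + 8·2 = 182 ≡ 6.
  S_1 = Σ v_i α_i r_i = 5·3·10 + 1·5·1 + 9·2·5 + 10·6·7 + 8·7·2 = 777 ≡ 7.
  α_i^2 mod 11 = [9, 3, 4, 3, 5].
  S_2 = Σ v_i α_i^2 r_i = 5·9·10 + 1·3·1 + 9·4·5 + 10·3·7 + 8·5·2 = 923 ≡ 10.
  S = (6, 7, 10) ≠ 0, so r is not a codeword (an error is present).
Step 3: locate the error. For a single error e at position i, S_ℓ = v_i·e·α_i^ℓ, so α_err = S_1/S_0.
  S_0^{−1} = 6^{−1} = 2 (mod 11), so α_err = 7·2 = 14 ≡ 3 = α_1. Error position i = 1.
  Consistency check: S_2/S_1 = 10·8 = 80 ≡ 3 = α_err ✓ (single-error assumption holds).
Step 4: error magnitude e = S_0/v_1 = S_0·∏_{j≠1}(α_1 − α_j) = 6·9 = 54 ≡ 10 (mod 11).
Step 5: correct position 1: c_1 = r_1 − e = 10 − 10 ≡ 0 (mod 11). Hence c = [0, 1, 5, 7, 2].
  Check: interpolating c through the α_i gives m(x) = 4 + 6·x (degree < 2) with m(α_i) = c_i for every i, so c is indeed a codeword.


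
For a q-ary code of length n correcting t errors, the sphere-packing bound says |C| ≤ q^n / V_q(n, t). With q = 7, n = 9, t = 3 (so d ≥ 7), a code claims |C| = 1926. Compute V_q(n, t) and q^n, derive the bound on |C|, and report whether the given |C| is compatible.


V_q(n, t) = 19495, q^n = 40353607, Hamming bound = 2069, |C| = 1926 ≤ bound (satisfied).

Step 1: Compute V_q(n, t) = Σ_{j=0}^3 C(n, j) (q−1)^j.
  j = 0: C(9,0)·(6)^0 = 1·1 = 1.
  j = 1: C(9,1)·(6)^1 = 9·6 = 54.
  j = 2: C(9,2)·(6)^2 = 36·36 = 1296.
  j = 3: C(9,3)·(6)^3 = 84·216 = 18144.
  V_q(n, t) = 1 + 54 + 1296 + 18144 = 19495.
Step 2: q^n = 7^9 = 40353607.
Step 3: Hamming bound ⌊q^n / V_q(n,t)⌋ = ⌊40353607/19495⌋ = 2069.
Step 4: Compare |C| = 1926 to 2069: satisfied.
The claimed |C| lies below the Hamming bound.


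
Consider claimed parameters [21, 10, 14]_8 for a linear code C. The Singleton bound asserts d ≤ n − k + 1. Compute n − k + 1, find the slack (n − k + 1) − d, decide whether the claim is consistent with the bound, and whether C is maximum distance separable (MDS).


Singleton RHS = n − k + 1 = 12, slack = -2, bound violated (no such code; not MDS).

Singleton bound: d ≤ n − k + 1.
Here n = 21, k = 10, so n − k + 1 = 12.
Given d = 14, check d ≤ 12: NO.
Slack = (n − k + 1) − d = -2.
The slack is negative: d = 14 exceeds n − k + 1 = 12 by 2, so the Singleton bound is violated and no linear [21, 10, 14]_8 code can exist. In particular it is not MDS (MDS requires d = n − k + 1 exactly).
Description: the claimed parameters are [21, 10, 14]_8; such a code would be impossible (violates the Singleton bound).


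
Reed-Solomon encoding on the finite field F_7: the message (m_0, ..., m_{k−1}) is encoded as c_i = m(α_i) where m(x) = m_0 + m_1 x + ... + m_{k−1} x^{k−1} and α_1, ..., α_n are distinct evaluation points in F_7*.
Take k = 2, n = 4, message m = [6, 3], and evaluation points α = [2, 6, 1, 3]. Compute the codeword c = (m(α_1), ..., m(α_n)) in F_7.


c = [5, 3, 2, 1]

Message polynomial: m(x) = 6 + 3·x (mod 7).
For each evaluation point α_i, compute m(α_i) mod 7:
  α_1 = 2: Horner steps 3 → 5, so m(2) = 5.
  α_2 = 6: Horner steps 3 → 3, so m(6) = 3.
  α_3 = 1: Horner steps 3 → 2, so m(1) = 2.
  α_4 = 3: Horner steps 3 → 1, so m(3) = 1.
Codeword c = [5, 3, 2, 1] ∈ F_7^4.


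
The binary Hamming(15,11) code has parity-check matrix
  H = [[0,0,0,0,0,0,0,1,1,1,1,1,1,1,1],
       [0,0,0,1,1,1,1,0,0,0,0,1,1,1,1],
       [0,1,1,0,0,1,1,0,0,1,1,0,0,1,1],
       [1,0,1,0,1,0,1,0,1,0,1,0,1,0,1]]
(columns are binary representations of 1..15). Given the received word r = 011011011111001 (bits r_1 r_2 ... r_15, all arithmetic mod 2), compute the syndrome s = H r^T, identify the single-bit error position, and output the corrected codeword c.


s = (0, 0, 0, 1)^T, error position = 1, corrected codeword c = 111011011111001

Compute s = H r^T mod 2 one row at a time:
  s_1 = 1 + 1 + 1 + 1 + 1 + 0 + 0 + 1 = 6 ≡ 0 (mod 2).
  s_2 = 0 + 1 + 1 + 0 + 1 + 0 + 0 + 1 = 4 ≡ 0 (mod 2).
  s_3 = 1 + 1 + 1 + 0 + 1 + 1 + 0 + 1 = 6 ≡ 0 (mod 2).
  s_4 = 0 + 1 + 1 + 0 + 1 + 1 + 0 + 1 = 5 ≡ 1 (mod 2).
s = (0, 0, 0, 1)^T — this equals column 1 of H (binary 0001), so error is at position 1.
Correct: flip bit 1 of r = 011011011111001 to get c = 111011011111001.


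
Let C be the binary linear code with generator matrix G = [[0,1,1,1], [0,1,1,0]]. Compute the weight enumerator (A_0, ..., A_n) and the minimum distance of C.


Weight distribution: A_0 = 1, A_1 = 1, A_2 = 1, A_3 = 1. Minimum distance d = 1.

Enumerate all 2^2 = 4 messages m ∈ F_2^2.
For each, compute codeword c = mG in F_2^4, then tally its weight.
  m = 00 → c = 0000, weight = 0.
  m = 10 → c = 0111, weight = 3.
  m = 01 → c = 0110, weight = 2.
  m = 11 → c = 0001, weight = 1.
Tally weights:
  weight 0: 1 codewords.
  weight 1: 1 codewords.
  weight 2: 1 codewords.
  weight 3: 1 codewords.
Minimum distance d = smallest w > 0 with A_w > 0 = 1.
Sanity: Σ A_w = 4 = 2^2 = 4 ✓.


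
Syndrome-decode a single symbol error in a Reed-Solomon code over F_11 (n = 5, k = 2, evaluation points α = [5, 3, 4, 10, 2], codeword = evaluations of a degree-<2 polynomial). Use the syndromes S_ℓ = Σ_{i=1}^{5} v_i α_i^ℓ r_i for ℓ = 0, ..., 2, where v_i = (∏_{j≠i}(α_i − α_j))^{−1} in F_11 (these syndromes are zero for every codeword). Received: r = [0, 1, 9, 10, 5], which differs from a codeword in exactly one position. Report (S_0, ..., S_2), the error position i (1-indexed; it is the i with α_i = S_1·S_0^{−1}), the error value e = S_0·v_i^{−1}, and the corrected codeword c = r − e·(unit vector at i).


S = (2, 6, 7), error at position 2, error magnitude e = 5, c = [0, 7, 9, 10, 5].

Step 1: column multipliers v_i = (∏_{j≠i}(α_i − α_j))^{−1} mod 11.
  i = 1 (α = 5): (5−3)(5−4)(5−10)(5−2) = 2·1·(−5)·3 = −30 ≡ 3, so v_1 = 3^{−1} = 4 (mod 11).
  i = 2 (α = 3): (3−5)(3−4)(3−10)(3−2) = (−2)·(−1)·(−7)·1 = −14 ≡ 8, so v_2 = 8^{−1} = 7 (mod 11).
  i = 3 (α = 4): (4−5)(4−3)(4−10)(4−2) = (−1)·1·(−6)·2 = 12 ≡ 1, so v_3 = 1^{−1} = 1 (mod 11).
  i = 4 (α = 10): (10−5)(10−3)(10−4)(10−2) = 5·7·6·8 = 1680 ≡ 8, so v_4 = 8^{−1} = 7 (mod 11).
  i = 5 (α = 2): (2−5)(2−3)(2−4)(2−10) = (−3)·(−1)·(−2)·(−8) = 48 ≡ 4, so v_5 = 4^{−1} = 3 (mod 11).
  v = [4, 7, 1, 7, 3].
Step 2: syndromes of r = [0, 1, 9, 10, 5] (all sums mod 11).
  S_0 = Σ v_i r_i = 4·0 + 7·1 + 1·9 + 7·10 + 3·5 = 101 ≡ 2.
  S_1 = Σ v_i α_i r_i = 4·5·0 + 7·3·1 + 1·4·9 + 7·10·10 + 3·2·5 = 787 ≡ 6.
  α_i^2 mod 11 = [3, 9, 5, 1, 4].
  S_2 = Σ v_i α_i^2 r_i = 4·3·0 + 7·9·1 + 1·5·9 + 7·1·10 + 3·4·5 = 238 ≡ 7.
  S = (2, 6, 7) ≠ 0, so r is not a codeword (an error is present).
Step 3: locate the error. For a single error e at position i, S_ℓ = v_i·e·α_i^ℓ, so α_err = S_1/S_0.
  S_0^{−1} = 2^{−1} = 6 (mod 11), so α_err = 6·6 = 36 ≡ 3 = α_2. Error position i = 2.
  Consistency check: S_2/S_1 = 7·2 = 14 ≡ 3 = α_err ✓ (single-error assumption holds).
Step 4: error magnitude e = S_0/v_2 = S_0·∏_{j≠2}(α_2 − α_j) = 2·8 = 16 ≡ 5 (mod 11).
Step 5: correct position 2: c_2 = r_2 − e = 1 − 5 ≡ 7 (mod 11). Hence c = [0, 7, 9, 10, 5].
  Check: interpolating c through the α_i gives m(x) = 1 + 2·x (degree < 2) with m(α_i) = c_i for every i, so c is indeed a codeword.


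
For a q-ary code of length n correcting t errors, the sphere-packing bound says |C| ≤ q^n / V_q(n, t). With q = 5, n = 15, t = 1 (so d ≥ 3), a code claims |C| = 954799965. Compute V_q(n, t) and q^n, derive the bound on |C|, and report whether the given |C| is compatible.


V_q(n, t) = 61, q^n = 30517578125, Hamming bound = 500288165, |C| = 954799965 > bound (violated).

Step 1: Compute V_q(n, t) = Σ_{j=0}^1 C(n, j) (q−1)^j.
  j = 0: C(15,0)·(4)^0 = 1·1 = 1.
  j = 1: C(15,1)·(4)^1 = 15·4 = 60.
  V_q(n, t) = 1 + 60 = 61.
Step 2: q^n = 5^15 = 30517578125.
Step 3: Hamming bound ⌊q^n / V_q(n,t)⌋ = ⌊30517578125/61⌋ = 500288165.
Step 4: Compare |C| = 954799965 to 500288165: violated.
The claimed |C| lies above the Hamming bound, so no 5-ary code of length 15 with d ≥ 3 can have 954799965 codewords.


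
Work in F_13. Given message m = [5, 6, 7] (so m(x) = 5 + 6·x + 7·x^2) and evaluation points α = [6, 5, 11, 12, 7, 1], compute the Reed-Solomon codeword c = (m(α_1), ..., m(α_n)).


c = [7, 2, 8, 6, 0, 5]

Message polynomial: m(x) = 5 + 6·x + 7·x^2 (mod 13).
For each evaluation point α_i, compute m(α_i) mod 13:
  α_1 = 6: Horner steps 7 → 9 → 7, so m(6) = 7.
  α_2 = 5: Horner steps 7 → 2 → 2, so m(5) = 2.
  α_3 = 11: Horner steps 7 → 5 → 8, so m(11) = 8.
  α_4 = 12: Horner steps 7 → 12 → 6, so m(12) = 6.
  α_5 = 7: Horner steps 7 → 3 → 0, so m(7) = 0.
  α_6 = 1: Horner steps 7 → 0 → 5, so m(1) = 5.
Codeword c = [7, 2, 8, 6, 0, 5] ∈ F_13^6.


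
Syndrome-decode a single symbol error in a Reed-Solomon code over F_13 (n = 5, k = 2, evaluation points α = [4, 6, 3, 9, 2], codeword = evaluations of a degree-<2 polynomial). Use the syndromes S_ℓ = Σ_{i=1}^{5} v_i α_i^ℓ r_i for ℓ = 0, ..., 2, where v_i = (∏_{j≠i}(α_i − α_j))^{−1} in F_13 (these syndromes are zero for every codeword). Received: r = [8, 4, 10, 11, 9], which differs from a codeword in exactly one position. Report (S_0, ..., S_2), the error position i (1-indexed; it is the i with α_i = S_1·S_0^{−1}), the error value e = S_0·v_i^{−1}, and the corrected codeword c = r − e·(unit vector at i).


S = (9, 5, 10), error at position 5, error magnitude e = 10, c = [8, 4, 10, 11, 12].

Step 1: column multipliers v_i = (∏_{j≠i}(α_i − α_j))^{−1} mod 13.
  i = 1 (α = 4): (4−6)(4−3)(4−9)(4−2) = (−2)·1·(−5)·2 = 20 ≡ 7, so v_1 = 7^{−1} = 2 (mod 13).
  i = 2 (α = 6): (6−4)(6−3)(6−9)(6−2) = 2·3·(−3)·4 = −72 ≡ 6, so v_2 = 6^{−1} = 11 (mod 13).
  i = 3 (α = 3): (3−4)(3−6)(3−9)(3−2) = (−1)·(−3)·(−6)·1 = −18 ≡ 8, so v_3 = 8^{−1} = 5 (mod 13).
  i = 4 (α = 9): (9−4)(9−6)(9−3)(9−2) = 5·3·6·7 = 630 ≡ 6, so v_4 = 6^{−1} = 11 (mod 13).
  i = 5 (α = 2): (2−4)(2−6)(2−3)(2−9) = (−2)·(−4)·(−1)·(−7) = 56 ≡ 4, so v_5 = 4^{−1} = 10 (mod 13).
  v = [2, 11, 5, 11, 10].
Step 2: syndromes of r = [8, 4, 10, 11, 9] (all sums mod 13).
  S_0 = Σ v_i r_i = 2·8 + 11·4 + 5·10 + 11·11 + 10·9 = 321 ≡ 9.
  S_1 = Σ v_i α_i r_i = 2·4·8 + 11·6·4 + 5·3·10 + 11·9·11 + 10·2·9 = 1747 ≡ 5.
  α_i^2 mod 13 = [3, 10, 9, 3, 4].
  S_2 = Σ v_i α_i^2 r_i = 2·3·8 + 11·10·4 + 5·9·10 + 11·3·11 + 10·4·9 = 1661 ≡ 10.
  S = (9, 5, 10) ≠ 0, so r is not a codeword (an error is present).
Step 3: locate the error. For a single error e at position i, S_ℓ = v_i·e·α_i^ℓ, so α_err = S_1/S_0.
  S_0^{−1} = 9^{−1} = 3 (mod 13), so α_err = 5·3 = 15 ≡ 2 = α_5. Error position i = 5.
  Consistency check: S_2/S_1 = 10·8 = 80 ≡ 2 = α_err ✓ (single-error assumption holds).
Step 4: error magnitude e = S_0/v_5 = S_0·∏_{j≠5}(α_5 − α_j) = 9·4 = 36 ≡ 10 (mod 13).
Step 5: correct position 5: c_5 = r_5 − e = 9 − 10 ≡ 12 (mod 13). Hence c = [8, 4, 10, 11, 12].
  Check: interpolating c through the α_i gives m(x) = 3 + 11·x (degree < 2) with m(α_i) = c_i for every i, so c is indeed a codeword.


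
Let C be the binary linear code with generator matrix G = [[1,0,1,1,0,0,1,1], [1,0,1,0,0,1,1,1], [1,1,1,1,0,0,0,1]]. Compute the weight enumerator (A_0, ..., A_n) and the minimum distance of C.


Weight distribution: A_0 = 1, A_2 = 2, A_4 = 1, A_5 = 4. Minimum distance d = 2.

Enumerate all 2^3 = 8 messages m ∈ F_2^3.
For each, compute codeword c = mG in F_2^8, then tally its weight.
  m = 000 → c = 00000000, weight = 0.
  m = 100 → c = 10110011, weight = 5.
  m = 010 → c = 10100111, weight = 5.
  m = 110 → c = 00010100, weight = 2.
  m = 001 → c = 11110001, weight = 5.
  m = 101 → c = 01000010, weight = 2.
  m = 011 → c = 01010110, weight = 4.
  m = 111 → c = 11100101, weight = 5.
Tally weights:
  weight 0: 1 codewords.
  weight 2: 2 codewords.
  weight 4: 1 codewords.
  weight 5: 4 codewords.
Minimum distance d = smallest w > 0 with A_w > 0 = 2.
Sanity: Σ A_w = 8 = 2^3 = 8 ✓.


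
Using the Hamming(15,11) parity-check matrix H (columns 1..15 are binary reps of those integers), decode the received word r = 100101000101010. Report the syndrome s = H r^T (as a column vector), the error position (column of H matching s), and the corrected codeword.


s = (1, 0, 1, 1)^T, error position = 11, corrected codeword c = 100101000111010

Compute s = H r^T mod 2 one row at a time:
  s_1 = 0 + 0 + 1 + 0 + 1 + 0 + 1 + 0 = 3 ≡ 1 (mod 2).
  s_2 = 1 + 0 + 1 + 0 + 1 + 0 + 1 + 0 = 4 ≡ 0 (mod 2).
  s_3 = 0 + 0 + 1 + 0 + 1 + 0 + 1 + 0 = 3 ≡ 1 (mod 2).
  s_4 = 1 + 0 + 0 + 0 + 0 + 0 + 0 + 0 = 1 ≡ 1 (mod 2).
s = (1, 0, 1, 1)^T — this equals column 11 of H (binary 1011), so error is at position 11.
Correct: flip bit 11 of r = 100101000101010 to get c = 100101000111010.


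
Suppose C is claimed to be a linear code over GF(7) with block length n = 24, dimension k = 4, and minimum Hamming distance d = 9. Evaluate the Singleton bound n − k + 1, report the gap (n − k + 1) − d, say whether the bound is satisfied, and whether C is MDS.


Singleton RHS = n − k + 1 = 21, slack = 12, bound satisfied, not MDS.

Singleton bound: d ≤ n − k + 1.
Here n = 24, k = 4, so n − k + 1 = 21.
Given d = 9, check d ≤ 21: YES.
Slack = (n − k + 1) − d = 12.
The code is NOT MDS (slack = 12 > 0).
Description: the claimed parameters are [24, 4, 9]_7; such a code would be non-MDS.


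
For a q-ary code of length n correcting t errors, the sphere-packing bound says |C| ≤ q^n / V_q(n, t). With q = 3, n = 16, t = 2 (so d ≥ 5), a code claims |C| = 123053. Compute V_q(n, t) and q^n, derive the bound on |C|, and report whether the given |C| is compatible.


V_q(n, t) = 513, q^n = 43046721, Hamming bound = 83911, |C| = 123053 > bound (violated).

Step 1: Compute V_q(n, t) = Σ_{j=0}^2 C(n, j) (q−1)^j.
  j = 0: C(16,0)·(2)^0 = 1·1 = 1.
  j = 1: C(16,1)·(2)^1 = 16·2 = 32.
  j = 2: C(16,2)·(2)^2 = 120·4 = 480.
  V_q(n, t) = 1 + 32 + 480 = 513.
Step 2: q^n = 3^16 = 43046721.
Step 3: Hamming bound ⌊q^n / V_q(n,t)⌋ = ⌊43046721/513⌋ = 83911.
Step 4: Compare |C| = 123053 to 83911: violated.
The claimed |C| lies above the Hamming bound, so no 3-ary code of length 16 with d ≥ 5 can have 123053 codewords.


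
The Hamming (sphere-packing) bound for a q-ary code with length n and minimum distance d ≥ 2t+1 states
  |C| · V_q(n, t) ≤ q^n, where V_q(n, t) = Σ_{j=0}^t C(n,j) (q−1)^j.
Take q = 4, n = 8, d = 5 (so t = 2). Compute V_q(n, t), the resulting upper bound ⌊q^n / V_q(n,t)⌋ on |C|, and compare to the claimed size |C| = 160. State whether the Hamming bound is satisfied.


V_q(n, t) = 277, q^n = 65536, Hamming bound = 236, |C| = 160 ≤ bound (satisfied).

Step 1: Compute V_q(n, t) = Σ_{j=0}^2 C(n, j) (q−1)^j.
  j = 0: C(8,0)·(3)^0 = 1·1 = 1.
  j = 1: C(8,1)·(3)^1 = 8·3 = 24.
  j = 2: C(8,2)·(3)^2 = 28·9 = 252.
  V_q(n, t) = 1 + 24 + 252 = 277.
Step 2: q^n = 4^8 = 65536.
Step 3: Hamming bound ⌊q^n / V_q(n,t)⌋ = ⌊65536/277⌋ = 236.
Step 4: Compare |C| = 160 to 236: satisfied.
The claimed |C| lies below the Hamming bound.


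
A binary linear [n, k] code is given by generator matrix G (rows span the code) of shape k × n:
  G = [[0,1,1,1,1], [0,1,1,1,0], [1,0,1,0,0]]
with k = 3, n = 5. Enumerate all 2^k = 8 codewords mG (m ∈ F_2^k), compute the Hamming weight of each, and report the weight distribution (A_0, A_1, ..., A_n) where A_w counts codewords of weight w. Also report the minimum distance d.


Weight distribution: A_0 = 1, A_1 = 1, A_2 = 1, A_3 = 3, A_4 = 2. Minimum distance d = 1.

Enumerate all 2^3 = 8 messages m ∈ F_2^3.
For each, compute codeword c = mG in F_2^5, then tally its weight.
  m = 000 → c = 00000, weight = 0.
  m = 100 → c = 01111, weight = 4.
  m = 010 → c = 01110, weight = 3.
  m = 110 → c = 00001, weight = 1.
  m = 001 → c = 10100, weight = 2.
  m = 101 → c = 11011, weight = 4.
  m = 011 → c = 11010, weight = 3.
  m = 111 → c = 10101, weight = 3.
Tally weights:
  weight 0: 1 codewords.
  weight 1: 1 codewords.
  weight 2: 1 codewords.
  weight 3: 3 codewords.
  weight 4: 2 codewords.
Minimum distance d = smallest w > 0 with A_w > 0 = 1.
Sanity: Σ A_w = 8 = 2^3 = 8 ✓.


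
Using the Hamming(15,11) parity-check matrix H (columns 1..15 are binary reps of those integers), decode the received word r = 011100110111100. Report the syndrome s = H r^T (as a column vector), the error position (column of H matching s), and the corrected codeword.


s = (1, 0, 1, 0)^T, error position = 10, corrected codeword c = 011100110011100

Compute s = H r^T mod 2 one row at a time:
  s_1 = 1 + 0 + 1 + 1 + 1 + 1 + 0 + 0 = 5 ≡ 1 (mod 2).
  s_2 = 1 + 0 + 0 + 1 + 1 + 1 + 0 + 0 = 4 ≡ 0 (mod 2).
  s_3 = 1 + 1 + 0 + 1 + 1 + 1 + 0 + 0 = 5 ≡ 1 (mod 2).
  s_4 = 0 + 1 + 0 + 1 + 0 + 1 + 1 + 0 = 4 ≡ 0 (mod 2).
s = (1, 0, 1, 0)^T — this equals column 10 of H (binary 1010), so error is at position 10.
Correct: flip bit 10 of r = 011100110111100 to get c = 011100110011100.


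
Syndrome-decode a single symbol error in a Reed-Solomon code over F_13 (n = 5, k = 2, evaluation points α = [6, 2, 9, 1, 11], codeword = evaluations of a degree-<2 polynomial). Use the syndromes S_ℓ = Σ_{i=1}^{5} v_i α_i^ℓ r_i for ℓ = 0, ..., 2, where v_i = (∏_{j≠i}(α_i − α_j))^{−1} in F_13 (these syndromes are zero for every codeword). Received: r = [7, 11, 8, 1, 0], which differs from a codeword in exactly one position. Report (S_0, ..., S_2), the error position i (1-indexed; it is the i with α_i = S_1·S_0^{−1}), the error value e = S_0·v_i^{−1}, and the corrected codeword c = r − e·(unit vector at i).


S = (5, 10, 7), error at position 2, error magnitude e = 1, c = [7, 10, 8, 1, 0].

Step 1: column multipliers v_i = (∏_{j≠i}(α_i − α_j))^{−1} mod 13.
  i = 1 (α = 6): (6−2)(6−9)(6−1)(6−11) = 4·(−3)·5·(−5) = 300 ≡ 1, so v_1 = 1^{−1} = 1 (mod 13).
  i = 2 (α = 2): (2−6)(2−9)(2−1)(2−11) = (−4)·(−7)·1·(−9) = −252 ≡ 8, so v_2 = 8^{−1} = 5 (mod 13).
  i = 3 (α = 9): (9−6)(9−2)(9−1)(9−11) = 3·7·8·(−2) = −336 ≡ 2, so v_3 = 2^{−1} = 7 (mod 13).
  i = 4 (α = 1): (1−6)(1−2)(1−9)(1−11) = (−5)·(−1)·(−8)·(−10) = 400 ≡ 10, so v_4 = 10^{−1} = 4 (mod 13).
  i = 5 (α = 11): (11−6)(11−2)(11−9)(11−1) = 5·9·2·10 = 900 ≡ 3, so v_5 = 3^{−1} = 9 (mod 13).
  v = [1, 5, 7, 4, 9].
Step 2: syndromes of r = [7, 11, 8, 1, 0] (all sums mod 13).
  S_0 = Σ v_i r_i = 1·7 + 5·11 + 7·8 + 4·1 + 9·0 = 122 ≡ 5.
  S_1 = Σ v_i α_i r_i = 1·6·7 + 5·2·11 + 7·9·8 + 4·1·1 + 9·11·0 = 660 ≡ 10.
  α_i^2 mod 13 = [10, 4, 3, 1, 4].
  S_2 = Σ v_i α_i^2 r_i = 1·10·7 + 5·4·11 + 7·3·8 + 4·1·1 + 9·4·0 = 462 ≡ 7.
  S = (5, 10, 7) ≠ 0, so r is not a codeword (an error is present).
Step 3: locate the error. For a single error e at position i, S_ℓ = v_i·e·α_i^ℓ, so α_err = S_1/S_0.
  S_0^{−1} = 5^{−1} = 8 (mod 13), so α_err = 10·8 = 80 ≡ 2 = α_2. Error position i = 2.
  Consistency check: S_2/S_1 = 7·4 = 28 ≡ 2 = α_err ✓ (single-error assumption holds).
Step 4: error magnitude e = S_0/v_2 = S_0·∏_{j≠2}(α_2 − α_j) = 5·8 = 40 ≡ 1 (mod 13).
Step 5: correct position 2: c_2 = r_2 − e = 11 − 1 ≡ 10 (mod 13). Hence c = [7, 10, 8, 1, 0].
  Check: interpolating c through the α_i gives m(x) = 5 + 9·x (degree < 2) with m(α_i) = c_i for every i, so c is indeed a codeword.


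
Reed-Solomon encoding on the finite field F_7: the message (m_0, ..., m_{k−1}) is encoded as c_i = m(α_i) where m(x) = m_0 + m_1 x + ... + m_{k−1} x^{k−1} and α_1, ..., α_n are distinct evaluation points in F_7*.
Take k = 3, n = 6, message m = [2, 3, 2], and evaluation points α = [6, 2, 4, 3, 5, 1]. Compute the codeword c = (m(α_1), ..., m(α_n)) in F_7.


c = [1, 2, 4, 1, 4, 0]

Message polynomial: m(x) = 2 + 3·x + 2·x^2 (mod 7).
For each evaluation point α_i, compute m(α_i) mod 7:
  α_1 = 6: Horner steps 2 → 1 → 1, so m(6) = 1.
  α_2 = 2: Horner steps 2 → 0 → 2, so m(2) = 2.
  α_3 = 4: Horner steps 2 → 4 → 4, so m(4) = 4.
  α_4 = 3: Horner steps 2 → 2 → 1, so m(3) = 1.
  α_5 = 5: Horner steps 2 → 6 → 4, so m(5) = 4.
  α_6 = 1: Horner steps 2 → 5 → 0, so m(1) = 0.
Codeword c = [1, 2, 4, 1, 4, 0] ∈ F_7^6.


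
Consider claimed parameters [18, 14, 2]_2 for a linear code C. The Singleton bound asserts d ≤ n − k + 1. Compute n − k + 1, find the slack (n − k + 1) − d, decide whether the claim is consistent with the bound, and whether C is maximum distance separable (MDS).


Singleton RHS = n − k + 1 = 5, slack = 3, bound satisfied, not MDS.

Singleton bound: d ≤ n − k + 1.
Here n = 18, k = 14, so n − k + 1 = 5.
Given d = 2, check d ≤ 5: YES.
Slack = (n − k + 1) − d = 3.
The code is NOT MDS (slack = 3 > 0).
Description: the claimed parameters are [18, 14, 2]_2; such a code would be non-MDS.


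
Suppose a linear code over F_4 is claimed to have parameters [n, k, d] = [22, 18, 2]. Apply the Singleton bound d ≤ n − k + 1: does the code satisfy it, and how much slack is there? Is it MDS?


Singleton RHS = n − k + 1 = 5, slack = 3, bound satisfied, not MDS.

Singleton bound: d ≤ n − k + 1.
Here n = 22, k = 18, so n − k + 1 = 5.
Given d = 2, check d ≤ 5: YES.
Slack = (n − k + 1) − d = 3.
The code is NOT MDS (slack = 3 > 0).
Description: the claimed parameters are [22, 18, 2]_4; such a code would be non-MDS.


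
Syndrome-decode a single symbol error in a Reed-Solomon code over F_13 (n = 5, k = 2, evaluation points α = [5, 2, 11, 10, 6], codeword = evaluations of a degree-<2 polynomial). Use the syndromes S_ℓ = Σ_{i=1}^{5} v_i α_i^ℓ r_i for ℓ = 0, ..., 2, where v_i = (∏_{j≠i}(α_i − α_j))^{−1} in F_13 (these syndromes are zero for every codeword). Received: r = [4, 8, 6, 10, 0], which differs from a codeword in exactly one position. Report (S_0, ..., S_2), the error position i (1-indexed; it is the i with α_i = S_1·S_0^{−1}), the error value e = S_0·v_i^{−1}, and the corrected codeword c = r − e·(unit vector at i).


S = (3, 6, 12), error at position 2, error magnitude e = 5, c = [4, 3, 6, 10, 0].

Step 1: column multipliers v_i = (∏_{j≠i}(α_i − α_j))^{−1} mod 13.
  i = 1 (α = 5): (5−2)(5−11)(5−10)(5−6) = 3·(−6)·(−5)·(−1) = −90 ≡ 1, so v_1 = 1^{−1} = 1 (mod 13).
  i = 2 (α = 2): (2−5)(2−11)(2−10)(2−6) = (−3)·(−9)·(−8)·(−4) = 864 ≡ 6, so v_2 = 6^{−1} = 11 (mod 13).
  i = 3 (α = 11): (11−5)(11−2)(11−10)(11−6) = 6·9·1·5 = 270 ≡ 10, so v_3 = 10^{−1} = 4 (mod 13).
  i = 4 (α = 10): (10−5)(10−2)(10−11)(10−6) = 5·8·(−1)·4 = −160 ≡ 9, so v_4 = 9^{−1} = 3 (mod 13).
  i = 5 (α = 6): (6−5)(6−2)(6−11)(6−10) = 1·4·(−5)·(−4) = 80 ≡ 2, so v_5 = 2^{−1} = 7 (mod 13).
  v = [1, 11, 4, 3, 7].
Step 2: syndromes of r = [4, 8, 6, 10, 0] (all sums mod 13).
  S_0 = Σ v_i r_i = 1·4 + 11·8 + 4·6 + 3·10 + 7·0 = 146 ≡ 3.
  S_1 = Σ v_i α_i r_i = 1·5·4 + 11·2·8 + 4·11·6 + 3·10·10 + 7·6·0 = 760 ≡ 6.
  α_i^2 mod 13 = [12, 4, 4, 9, 10].
  S_2 = Σ v_i α_i^2 r_i = 1·12·4 + 11·4·8 + 4·4·6 + 3·9·10 + 7·10·0 = 766 ≡ 12.
  S = (3, 6, 12) ≠ 0, so r is not a codeword (an error is present).
Step 3: locate the error. For a single error e at position i, S_ℓ = v_i·e·α_i^ℓ, so α_err = S_1/S_0.
  S_0^{−1} = 3^{−1} = 9 (mod 13), so α_err = 6·9 = 54 ≡ 2 = α_2. Error position i = 2.
  Consistency check: S_2/S_1 = 12·11 = 132 ≡ 2 = α_err ✓ (single-error assumption holds).
Step 4: error magnitude e = S_0/v_2 = S_0·∏_{j≠2}(α_2 − α_j) = 3·6 = 18 ≡ 5 (mod 13).
Step 5: correct position 2: c_2 = r_2 − e = 8 − 5 ≡ 3 (mod 13). Hence c = [4, 3, 6, 10, 0].
  Check: interpolating c through the α_i gives m(x) = 11 + 9·x (degree < 2) with m(α_i) = c_i for every i, so c is indeed a codeword.


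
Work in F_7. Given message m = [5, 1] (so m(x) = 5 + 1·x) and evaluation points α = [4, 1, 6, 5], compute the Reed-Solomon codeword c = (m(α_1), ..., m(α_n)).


c = [2, 6, 4, 3]

Message polynomial: m(x) = 5 + 1·x (mod 7).
For each evaluation point α_i, compute m(α_i) mod 7:
  α_1 = 4: Horner steps 1 → 2, so m(4) = 2.
  α_2 = 1: Horner steps 1 → 6, so m(1) = 6.
  α_3 = 6: Horner steps 1 → 4, so m(6) = 4.
  α_4 = 5: Horner steps 1 → 3, so m(5) = 3.
Codeword c = [2, 6, 4, 3] ∈ F_7^4.


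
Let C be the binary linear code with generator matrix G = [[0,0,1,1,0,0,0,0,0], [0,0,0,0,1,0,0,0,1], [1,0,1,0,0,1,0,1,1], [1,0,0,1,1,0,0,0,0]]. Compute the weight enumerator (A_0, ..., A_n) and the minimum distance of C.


Weight distribution: A_0 = 1, A_2 = 3, A_3 = 4, A_4 = 3, A_5 = 4, A_6 = 1. Minimum distance d = 2.

Enumerate all 2^4 = 16 messages m ∈ F_2^4.
For each, compute codeword c = mG in F_2^9, then tally its weight.
  m = 0000 → c = 000000000, weight = 0.
  m = 1000 → c = 001100000, weight = 2.
  m = 0100 → c = 000010001, weight = 2.
  m = 1100 → c = 001110001, weight = 4.
  m = 0010 → c = 101001011, weight = 5.
  m = 1010 → c = 100101011, weight = 5.
  m = 0110 → c = 101011010, weight = 5.
  m = 1110 → c = 100111010, weight = 5.
  m = 0001 → c = 100110000, weight = 3.
  m = 1001 → c = 101010000, weight = 3.
  m = 0101 → c = 100100001, weight = 3.
  m = 1101 → c = 101000001, weight = 3.
  m = 0011 → c = 001111011, weight = 6.
  m = 1011 → c = 000011011, weight = 4.
  m = 0111 → c = 001101010, weight = 4.
  m = 1111 → c = 000001010, weight = 2.
Tally weights:
  weight 0: 1 codewords.
  weight 2: 3 codewords.
  weight 3: 4 codewords.
  weight 4: 3 codewords.
  weight 5: 4 codewords.
  weight 6: 1 codewords.
Minimum distance d = smallest w > 0 with A_w > 0 = 2.
Sanity: Σ A_w = 16 = 2^4 = 16 ✓.


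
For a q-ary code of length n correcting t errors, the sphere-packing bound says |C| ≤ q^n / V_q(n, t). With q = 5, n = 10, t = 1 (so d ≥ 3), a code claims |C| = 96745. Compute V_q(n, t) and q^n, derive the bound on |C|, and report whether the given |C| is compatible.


V_q(n, t) = 41, q^n = 9765625, Hamming bound = 238185, |C| = 96745 ≤ bound (satisfied).

Step 1: Compute V_q(n, t) = Σ_{j=0}^1 C(n, j) (q−1)^j.
  j = 0: C(10,0)·(4)^0 = 1·1 = 1.
  j = 1: C(10,1)·(4)^1 = 10·4 = 40.
  V_q(n, t) = 1 + 40 = 41.
Step 2: q^n = 5^10 = 9765625.
Step 3: Hamming bound ⌊q^n / V_q(n,t)⌋ = ⌊9765625/41⌋ = 238185.
Step 4: Compare |C| = 96745 to 238185: satisfied.
The claimed |C| lies below the Hamming bound.


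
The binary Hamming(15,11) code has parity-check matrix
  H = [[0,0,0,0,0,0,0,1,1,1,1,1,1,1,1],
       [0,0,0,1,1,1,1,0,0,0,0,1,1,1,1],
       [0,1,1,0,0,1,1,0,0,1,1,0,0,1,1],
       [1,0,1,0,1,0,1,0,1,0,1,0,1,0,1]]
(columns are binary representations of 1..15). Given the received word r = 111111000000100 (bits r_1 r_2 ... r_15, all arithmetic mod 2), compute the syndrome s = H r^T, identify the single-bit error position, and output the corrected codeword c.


s = (1, 0, 1, 0)^T, error position = 10, corrected codeword c = 111111000100100

Compute s = H r^T mod 2 one row at a time:
  s_1 = 0 + 0 + 0 + 0 + 0 + 1 + 0 + 0 = 1 ≡ 1 (mod 2).
  s_2 = 1 + 1 + 1 + 0 + 0 + 1 + 0 + 0 = 4 ≡ 0 (mod 2).
  s_3 = 1 + 1 + 1 + 0 + 0 + 0 + 0 + 0 = 3 ≡ 1 (mod 2).
  s_4 = 1 + 1 + 1 + 0 + 0 + 0 + 1 + 0 = 4 ≡ 0 (mod 2).
s = (1, 0, 1, 0)^T — this equals column 10 of H (binary 1010), so error is at position 10.
Correct: flip bit 10 of r = 111111000000100 to get c = 111111000100100.


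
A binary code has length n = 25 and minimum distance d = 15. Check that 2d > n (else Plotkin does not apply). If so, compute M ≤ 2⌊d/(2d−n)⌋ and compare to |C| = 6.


Plotkin bound M ≤ 6; given |C| = 6 ≤ bound (satisfied).

Check applicability: 2d = 30, n = 25.
2d − n = 5 > 0, so Plotkin applies.
Compute d/(2d−n) = 15/5 ≈ 3.0000.
⌊d/(2d−n)⌋ = 3.
Plotkin bound: M ≤ 2·3 = 6.
Given |C| = 6, check: satisfied.
This |C| is at the Plotkin bound.


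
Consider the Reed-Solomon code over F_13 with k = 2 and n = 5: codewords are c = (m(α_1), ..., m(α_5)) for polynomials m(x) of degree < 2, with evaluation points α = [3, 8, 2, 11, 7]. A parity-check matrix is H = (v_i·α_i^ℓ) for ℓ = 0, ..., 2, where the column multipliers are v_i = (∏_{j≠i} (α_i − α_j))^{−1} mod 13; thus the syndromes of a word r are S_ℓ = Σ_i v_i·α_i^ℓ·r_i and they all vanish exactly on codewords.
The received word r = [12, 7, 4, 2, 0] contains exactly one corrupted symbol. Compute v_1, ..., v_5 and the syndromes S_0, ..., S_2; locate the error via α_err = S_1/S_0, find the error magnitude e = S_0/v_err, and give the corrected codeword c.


S = (3, 9, 1), error at position 1, error magnitude e = 1, c = [11, 7, 4, 2, 0].

Step 1: column multipliers v_i = (∏_{j≠i}(α_i − α_j))^{−1} mod 13.
  i = 1 (α = 3): (3−8)(3−2)(3−11)(3−7) = (−5)·1·(−8)·(−4) = −160 ≡ 9, so v_1 = 9^{−1} = 3 (mod 13).
  i = 2 (α = 8): (8−3)(8−2)(8−11)(8−7) = 5·6·(−3)·1 = −90 ≡ 1, so v_2 = 1^{−1} = 1 (mod 13).
  i = 3 (α = 2): (2−3)(2−8)(2−11)(2−7) = (−1)·(−6)·(−9)·(−5) = 270 ≡ 10, so v_3 = 10^{−1} = 4 (mod 13).
  i = 4 (α = 11): (11−3)(11−8)(11−2)(11−7) = 8·3·9·4 = 864 ≡ 6, so v_4 = 6^{−1} = 11 (mod 13).
  i = 5 (α = 7): (7−3)(7−8)(7−2)(7−11) = 4·(−1)·5·(−4) = 80 ≡ 2, so v_5 = 2^{−1} = 7 (mod 13).
  v = [3, 1, 4, 11, 7].
Step 2: syndromes of r = [12, 7, 4, 2, 0] (all sums mod 13).
  S_0 = Σ v_i r_i = 3·12 + 1·7 + 4·4 + 11·2 + 7·0 = 81 ≡ 3.
  S_1 = Σ v_i α_i r_i = 3·3·12 + 1·8·7 + 4·2·4 + 11·11·2 + 7·7·0 = 438 ≡ 9.
  α_i^2 mod 13 = [9, 12, 4, 4, 10].
  S_2 = Σ v_i α_i^2 r_i = 3·9·12 + 1·12·7 + 4·4·4 + 11·4·2 + 7·10·0 = 560 ≡ 1.
  S = (3, 9, 1) ≠ 0, so r is not a codeword (an error is present).
Step 3: locate the error. For a single error e at position i, S_ℓ = v_i·e·α_i^ℓ, so α_err = S_1/S_0.
  S_0^{−1} = 3^{−1} = 9 (mod 13), so α_err = 9·9 = 81 ≡ 3 = α_1. Error position i = 1.
  Consistency check: S_2/S_1 = 1·3 = 3 ≡ 3 = α_err ✓ (single-error assumption holds).
Step 4: error magnitude e = S_0/v_1 = S_0·∏_{j≠1}(α_1 − α_j) = 3·9 = 27 ≡ 1 (mod 13).
Step 5: correct position 1: c_1 = r_1 − e = 12 − 1 ≡ 11 (mod 13). Hence c = [11, 7, 4, 2, 0].
  Check: interpolating c through the α_i gives m(x) = 3 + 7·x (degree < 2) with m(α_i) = c_i for every i, so c is indeed a codeword.


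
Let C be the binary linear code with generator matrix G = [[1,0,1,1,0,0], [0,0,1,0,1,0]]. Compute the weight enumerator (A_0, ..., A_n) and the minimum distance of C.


Weight distribution: A_0 = 1, A_2 = 1, A_3 = 2. Minimum distance d = 2.

Enumerate all 2^2 = 4 messages m ∈ F_2^2.
For each, compute codeword c = mG in F_2^6, then tally its weight.
  m = 00 → c = 000000, weight = 0.
  m = 10 → c = 101100, weight = 3.
  m = 01 → c = 001010, weight = 2.
  m = 11 → c = 100110, weight = 3.
Tally weights:
  weight 0: 1 codewords.
  weight 2: 1 codewords.
  weight 3: 2 codewords.
Minimum distance d = smallest w > 0 with A_w > 0 = 2.
Sanity: Σ A_w = 4 = 2^2 = 4 ✓.


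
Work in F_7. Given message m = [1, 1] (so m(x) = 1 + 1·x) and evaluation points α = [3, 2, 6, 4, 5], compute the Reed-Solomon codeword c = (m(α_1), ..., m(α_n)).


c = [4, 3, 0, 5, 6]

Message polynomial: m(x) = 1 + 1·x (mod 7).
For each evaluation point α_i, compute m(α_i) mod 7:
  α_1 = 3: Horner steps 1 → 4, so m(3) = 4.
  α_2 = 2: Horner steps 1 → 3, so m(2) = 3.
  α_3 = 6: Horner steps 1 → 0, so m(6) = 0.
  α_4 = 4: Horner steps 1 → 5, so m(4) = 5.
  α_5 = 5: Horner steps 1 → 6, so m(5) = 6.
Codeword c = [4, 3, 0, 5, 6] ∈ F_7^5.


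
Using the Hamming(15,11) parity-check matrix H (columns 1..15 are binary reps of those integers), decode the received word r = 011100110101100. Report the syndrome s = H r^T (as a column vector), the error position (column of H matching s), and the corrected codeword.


s = (0, 0, 0, 1)^T, error position = 1, corrected codeword c = 111100110101100

Compute s = H r^T mod 2 one row at a time:
  s_1 = 1 + 0 + 1 + 0 + 1 + 1 + 0 + 0 = 4 ≡ 0 (mod 2).
  s_2 = 1 + 0 + 0 + 1 + 1 + 1 + 0 + 0 = 4 ≡ 0 (mod 2).
  s_3 = 1 + 1 + 0 + 1 + 1 + 0 + 0 + 0 = 4 ≡ 0 (mod 2).
  s_4 = 0 + 1 + 0 + 1 + 0 + 0 + 1 + 0 = 3 ≡ 1 (mod 2).
s = (0, 0, 0, 1)^T — this equals column 1 of H (binary 0001), so error is at position 1.
Correct: flip bit 1 of r = 011100110101100 to get c = 111100110101100.


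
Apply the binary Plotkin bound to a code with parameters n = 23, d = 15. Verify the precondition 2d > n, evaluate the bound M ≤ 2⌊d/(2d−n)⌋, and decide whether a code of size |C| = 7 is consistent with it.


Plotkin bound M ≤ 4; given |C| = 7 > bound (violated).

Check applicability: 2d = 30, n = 23.
2d − n = 7 > 0, so Plotkin applies.
Compute d/(2d−n) = 15/7 ≈ 2.1429.
⌊d/(2d−n)⌋ = 2.
Plotkin bound: M ≤ 2·2 = 4.
Given |C| = 7, check: VIOLATED.
This |C| is above the Plotkin bound, so no binary code with n = 23, d = 15 and 7 codewords exists.
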